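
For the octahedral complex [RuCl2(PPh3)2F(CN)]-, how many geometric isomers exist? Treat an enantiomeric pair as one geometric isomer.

6

An octahedron has six vertices in three trans pairs; every non-trans pair is cis.
The distinct arrangements are (6 in all): Cl cis, PPh3 trans; Cl cis, PPh3 cis (3 arrangements, 2 chiral); Cl trans, PPh3 trans; Cl trans, PPh3 cis.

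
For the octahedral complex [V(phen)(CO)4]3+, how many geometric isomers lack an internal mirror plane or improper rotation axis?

In an octahedral complex each vertex has one trans partner and four cis neighbours.
Each phen is bidentate and must span two cis positions.
Only one geometric arrangement is possible.

0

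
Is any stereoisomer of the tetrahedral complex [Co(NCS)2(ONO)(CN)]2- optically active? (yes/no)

no

Only one geometric arrangement is possible.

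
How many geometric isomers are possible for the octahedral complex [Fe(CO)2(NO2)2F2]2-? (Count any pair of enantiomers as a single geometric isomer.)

The distinct arrangements are (5 in all): CO trans, NO2 trans, F trans; CO trans, NO2 cis, F cis; CO cis, NO2 trans, F cis; CO cis, NO2 cis, F cis (chiral); CO cis, NO2 cis, F trans.

5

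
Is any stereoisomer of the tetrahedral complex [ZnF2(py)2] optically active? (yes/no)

no

In a tetrahedral complex all four positions are equivalent and every pair of ligands is adjacent — there is no cis/trans distinction.
Only one geometric arrangement is possible.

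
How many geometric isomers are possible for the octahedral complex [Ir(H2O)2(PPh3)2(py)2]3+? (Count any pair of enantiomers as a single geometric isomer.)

5

An octahedron has six vertices in three trans pairs; every non-trans pair is cis.
Systematic placement gives 5 geometric isomers: H2O trans, PPh3 trans, py trans; H2O trans, PPh3 cis, py cis; H2O cis, PPh3 cis, py trans; H2O cis, PPh3 cis, py cis (chiral); H2O cis, PPh3 trans, py cis.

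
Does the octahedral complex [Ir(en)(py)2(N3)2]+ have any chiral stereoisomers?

yes

The six octahedral sites form three mutually perpendicular trans pairs.
Each en is bidentate and must span two cis positions.
There are 3 geometric isomers: py cis, N3 trans; py trans, N3 cis; py cis, N3 cis (chiral).
One of these lacks any improper symmetry element and so occurs as an enantiomeric pair, giving 3 + 1 = 4 stereoisomers in total.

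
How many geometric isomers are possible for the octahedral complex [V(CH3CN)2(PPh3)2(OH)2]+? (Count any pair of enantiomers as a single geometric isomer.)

There are 5 geometric isomers: CH3CN trans, PPh3 trans, OH trans; CH3CN trans, PPh3 cis, OH cis; CH3CN cis, PPh3 trans, OH cis; CH3CN cis, PPh3 cis, OH cis (chiral); CH3CN cis, PPh3 cis, OH trans.

5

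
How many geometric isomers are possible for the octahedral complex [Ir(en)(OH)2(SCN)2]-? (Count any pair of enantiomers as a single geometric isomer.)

In an octahedral complex each vertex has one trans partner and four cis neighbours.
Each en is bidentate and must span two cis positions.
The distinct arrangements are (3 in all): OH trans, SCN cis; OH cis, SCN cis (chiral); OH cis, SCN trans.

3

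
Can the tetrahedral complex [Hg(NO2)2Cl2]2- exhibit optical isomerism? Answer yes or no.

no

Only one geometric arrangement is possible.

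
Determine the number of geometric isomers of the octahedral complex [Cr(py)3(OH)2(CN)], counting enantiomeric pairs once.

3

The six octahedral sites form three mutually perpendicular trans pairs.
The distinct arrangements are (3 in all): py mer, OH cis; py mer, OH trans; py fac, OH cis.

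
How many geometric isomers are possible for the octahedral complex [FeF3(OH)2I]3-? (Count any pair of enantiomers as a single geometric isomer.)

3

An octahedron has six vertices in three trans pairs; every non-trans pair is cis.
Systematic placement gives 3 geometric isomers: F mer, OH trans; F mer, OH cis; F fac, OH cis.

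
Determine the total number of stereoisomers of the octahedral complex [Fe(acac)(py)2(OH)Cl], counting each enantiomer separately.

6

The six octahedral sites form three mutually perpendicular trans pairs.
Each acac is bidentate and must span two cis positions.
There are 4 geometric isomers: py cis (3 arrangements, 2 chiral); py trans.
Of these, 2 lack any improper symmetry element and so occur as enantiomeric pairs, giving 4 + 2 = 6 stereoisomers in total.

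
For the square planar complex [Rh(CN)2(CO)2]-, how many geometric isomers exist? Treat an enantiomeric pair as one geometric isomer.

2

The distinct arrangements are (2 in all): CN cis; CN trans.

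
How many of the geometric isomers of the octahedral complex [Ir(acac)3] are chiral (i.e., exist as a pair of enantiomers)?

The six octahedral sites form three mutually perpendicular trans pairs.
Each acac is bidentate and must span two cis positions.
Only one geometric arrangement is possible; it has no improper symmetry element, so it exists as a pair of enantiomers (2 stereoisomers).

1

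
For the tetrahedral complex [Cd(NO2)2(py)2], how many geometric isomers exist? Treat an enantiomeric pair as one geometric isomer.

Only one geometric arrangement is possible.

1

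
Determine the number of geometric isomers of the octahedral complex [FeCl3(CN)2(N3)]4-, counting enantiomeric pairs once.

In an octahedral complex each vertex has one trans partner and four cis neighbours.
Working through the distinct placements yields 3 geometric isomers: Cl mer, CN trans; Cl fac, CN cis; Cl mer, CN cis.

3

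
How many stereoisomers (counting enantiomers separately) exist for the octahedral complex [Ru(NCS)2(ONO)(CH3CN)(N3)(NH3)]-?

15

An octahedron has six vertices in three trans pairs; every non-trans pair is cis.
Systematic enumeration (placing each ligand type in turn and discarding arrangements equivalent by rotation or reflection) gives 9 geometric isomers.
Of these, 6 lack any improper symmetry element and so occur as enantiomeric pairs, giving 9 + 6 = 15 stereoisomers in total.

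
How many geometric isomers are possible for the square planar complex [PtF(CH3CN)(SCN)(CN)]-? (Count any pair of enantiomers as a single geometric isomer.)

In a square planar complex each vertex has one trans partner and two cis neighbours.
Systematic placement gives 3 geometric isomers: (CH3CN/F trans, CN/SCN trans); (CH3CN/SCN trans, CN/F trans); (CH3CN/CN trans, F/SCN trans).

3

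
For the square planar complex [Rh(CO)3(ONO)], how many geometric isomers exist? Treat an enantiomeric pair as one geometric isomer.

1

In a square planar complex each vertex has one trans partner and two cis neighbours.
Only one geometric arrangement is possible.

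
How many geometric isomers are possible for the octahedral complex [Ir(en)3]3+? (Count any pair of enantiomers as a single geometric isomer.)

The six octahedral sites form three mutually perpendicular trans pairs.
Each en is bidentate and must span two cis positions.
Only one geometric arrangement is possible; it has no improper symmetry element, so it exists as a pair of enantiomers (2 stereoisomers).

1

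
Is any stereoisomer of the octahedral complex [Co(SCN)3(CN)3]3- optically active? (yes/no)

The six octahedral sites form three mutually perpendicular trans pairs.
The distinct arrangements are (2 in all): SCN mer; SCN fac.
Each arrangement has an internal mirror plane or centre of symmetry, so none is chiral.

no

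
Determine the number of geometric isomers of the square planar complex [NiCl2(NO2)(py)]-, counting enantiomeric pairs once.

A square has two trans pairs of vertices; adjacent vertices are cis.
Working through the distinct placements yields 2 geometric isomers: Cl cis; Cl trans.

2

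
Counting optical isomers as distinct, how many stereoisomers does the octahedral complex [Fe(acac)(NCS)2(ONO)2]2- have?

4

The six octahedral sites form three mutually perpendicular trans pairs.
Each acac is bidentate and must span two cis positions.
Working through the distinct placements yields 3 geometric isomers: NCS trans, ONO cis; NCS cis, ONO cis (chiral); NCS cis, ONO trans.
One of these lacks any improper symmetry element and so occurs as an enantiomeric pair, giving 3 + 1 = 4 stereoisomers in total.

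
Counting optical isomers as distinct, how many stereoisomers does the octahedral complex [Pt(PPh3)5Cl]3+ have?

1

In an octahedral complex each vertex has one trans partner and four cis neighbours.
Only one geometric arrangement is possible.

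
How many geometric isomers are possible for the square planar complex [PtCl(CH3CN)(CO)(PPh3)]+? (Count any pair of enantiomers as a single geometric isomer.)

There are 3 geometric isomers: (CH3CN/Cl trans, CO/PPh3 trans); (CH3CN/PPh3 trans, CO/Cl trans); (CH3CN/CO trans, Cl/PPh3 trans).

3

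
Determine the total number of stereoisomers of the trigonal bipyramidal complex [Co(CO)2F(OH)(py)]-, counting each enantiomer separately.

10

Exhaustive case analysis gives 7 geometric isomers.
Of these, 3 lack any improper symmetry element and so occur as enantiomeric pairs, giving 7 + 3 = 10 stereoisomers in total.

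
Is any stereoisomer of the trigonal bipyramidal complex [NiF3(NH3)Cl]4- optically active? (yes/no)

A trigonal bipyramid has two axial and three equatorial sites, which are chemically inequivalent.
There are 4 geometric isomers: NH3 equatorial, Cl axial; NH3 axial, Cl axial; NH3 equatorial, Cl equatorial; NH3 axial, Cl equatorial.
Each arrangement has an internal mirror plane or centre of symmetry, so none is chiral.

no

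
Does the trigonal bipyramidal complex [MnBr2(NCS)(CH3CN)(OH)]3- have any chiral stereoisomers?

yes

A trigonal bipyramid has two axial and three equatorial sites, which are chemically inequivalent.
Exhaustive case analysis gives 7 geometric isomers.
Of these, 3 lack any improper symmetry element and so occur as enantiomeric pairs, giving 7 + 3 = 10 stereoisomers in total.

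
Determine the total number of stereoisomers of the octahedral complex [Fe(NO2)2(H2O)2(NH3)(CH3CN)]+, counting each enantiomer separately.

8

The distinct arrangements are (6 in all): NO2 trans, H2O cis; NO2 cis, H2O cis (3 arrangements, 2 chiral); NO2 trans, H2O trans; NO2 cis, H2O trans.
Of these, 2 lack any improper symmetry element and so occur as enantiomeric pairs, giving 6 + 2 = 8 stereoisomers in total.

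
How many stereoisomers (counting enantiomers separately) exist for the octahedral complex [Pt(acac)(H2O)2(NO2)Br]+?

6

Each acac is bidentate and must span two cis positions.
There are 4 geometric isomers: H2O cis (3 arrangements, 2 chiral); H2O trans.
Of these, 2 lack any improper symmetry element and so occur as enantiomeric pairs, giving 4 + 2 = 6 stereoisomers in total.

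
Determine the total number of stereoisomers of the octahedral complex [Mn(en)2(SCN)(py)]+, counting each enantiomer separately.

An octahedron has six vertices in three trans pairs; every non-trans pair is cis.
Each en is bidentate and must span two cis positions.
There are 2 geometric isomers: SCN and py mutually cis (chiral); SCN and py mutually trans.
One of these lacks any improper symmetry element and so occurs as an enantiomeric pair, giving 2 + 1 = 3 stereoisomers in total.

3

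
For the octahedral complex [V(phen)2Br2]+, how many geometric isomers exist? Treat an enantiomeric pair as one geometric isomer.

2

Each phen is bidentate and must span two cis positions.
There are 2 geometric isomers: Br trans; Br cis (chiral).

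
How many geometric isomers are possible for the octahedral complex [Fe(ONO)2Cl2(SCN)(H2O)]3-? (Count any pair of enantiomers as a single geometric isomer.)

6

The six octahedral sites form three mutually perpendicular trans pairs.
There are 6 geometric isomers: ONO cis, Cl trans; ONO trans, Cl trans; ONO cis, Cl cis (3 arrangements, 2 chiral); ONO trans, Cl cis.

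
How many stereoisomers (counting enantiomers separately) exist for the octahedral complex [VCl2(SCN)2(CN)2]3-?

Working through the distinct placements yields 5 geometric isomers: Cl trans, SCN trans, CN trans; Cl cis, SCN cis, CN trans; Cl cis, SCN trans, CN cis; Cl cis, SCN cis, CN cis (chiral); Cl trans, SCN cis, CN cis.
One of these lacks any improper symmetry element and so occurs as an enantiomeric pair, giving 5 + 1 = 6 stereoisomers in total.

6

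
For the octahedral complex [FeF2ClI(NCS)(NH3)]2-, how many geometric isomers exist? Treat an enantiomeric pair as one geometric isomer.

9

An octahedron has six vertices in three trans pairs; every non-trans pair is cis.
Systematic enumeration (placing each ligand type in turn and discarding arrangements equivalent by rotation or reflection) gives 9 geometric isomers.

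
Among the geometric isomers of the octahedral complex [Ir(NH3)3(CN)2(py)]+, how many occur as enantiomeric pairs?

0

Working through the distinct placements yields 3 geometric isomers: NH3 mer, CN trans; NH3 fac, CN cis; NH3 mer, CN cis.
Each arrangement has an internal mirror plane or centre of symmetry, so none is chiral.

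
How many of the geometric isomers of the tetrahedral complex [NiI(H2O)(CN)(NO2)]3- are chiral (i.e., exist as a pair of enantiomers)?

In a tetrahedral complex all four positions are equivalent and every pair of ligands is adjacent — there is no cis/trans distinction.
Only one geometric arrangement is possible; it has no improper symmetry element, so it exists as a pair of enantiomers (2 stereoisomers).

1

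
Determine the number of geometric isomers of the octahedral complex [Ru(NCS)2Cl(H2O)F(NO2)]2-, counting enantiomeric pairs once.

In an octahedral complex each vertex has one trans partner and four cis neighbours.
Systematic enumeration (placing each ligand type in turn and discarding arrangements equivalent by rotation or reflection) gives 9 geometric isomers.

9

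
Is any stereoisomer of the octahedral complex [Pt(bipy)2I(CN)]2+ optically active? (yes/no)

yes

The six octahedral sites form three mutually perpendicular trans pairs.
Each bipy is bidentate and must span two cis positions.
Systematic placement gives 2 geometric isomers: I and CN mutually trans; I and CN mutually cis (chiral).
One of these lacks any improper symmetry element and so occurs as an enantiomeric pair, giving 2 + 1 = 3 stereoisomers in total.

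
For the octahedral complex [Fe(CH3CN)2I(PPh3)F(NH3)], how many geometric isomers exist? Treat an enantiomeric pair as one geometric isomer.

In an octahedral complex each vertex has one trans partner and four cis neighbours.
Placing the ligands in turn and identifying arrangements related by rotation or reflection leaves 9 distinct geometric isomers.

9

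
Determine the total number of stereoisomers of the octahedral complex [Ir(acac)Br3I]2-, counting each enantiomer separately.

The six octahedral sites form three mutually perpendicular trans pairs.
Each acac is bidentate and must span two cis positions.
Systematic placement gives 2 geometric isomers: Br mer; Br fac.
Each arrangement has an internal mirror plane or centre of symmetry, so none is chiral.

2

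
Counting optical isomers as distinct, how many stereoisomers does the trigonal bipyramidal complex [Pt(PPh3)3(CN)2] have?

In a trigonal bipyramid the two axial positions differ from the three equatorial ones.
The distinct arrangements are (3 in all): CN both axial; CN one axial, one equatorial; CN both equatorial.
Each arrangement has an internal mirror plane or centre of symmetry, so none is chiral.

3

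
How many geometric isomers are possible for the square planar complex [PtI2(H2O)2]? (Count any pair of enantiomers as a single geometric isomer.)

In a square planar complex each vertex has one trans partner and two cis neighbours.
The distinct arrangements are (2 in all): I cis; I trans.

2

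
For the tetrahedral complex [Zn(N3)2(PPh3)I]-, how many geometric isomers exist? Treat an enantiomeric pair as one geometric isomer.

Only one geometric arrangement is possible.

1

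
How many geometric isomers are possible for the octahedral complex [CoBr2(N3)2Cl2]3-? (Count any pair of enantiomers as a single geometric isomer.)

In an octahedral complex each vertex has one trans partner and four cis neighbours.
There are 5 geometric isomers: Br trans, N3 trans, Cl trans; Br trans, N3 cis, Cl cis; Br cis, N3 trans, Cl cis; Br cis, N3 cis, Cl cis (chiral); Br cis, N3 cis, Cl trans.

5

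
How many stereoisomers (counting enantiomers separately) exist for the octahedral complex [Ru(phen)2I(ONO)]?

An octahedron has six vertices in three trans pairs; every non-trans pair is cis.
Each phen is bidentate and must span two cis positions.
Working through the distinct placements yields 2 geometric isomers: I and ONO mutually trans; I and ONO mutually cis (chiral).
One of these lacks any improper symmetry element and so occurs as an enantiomeric pair, giving 2 + 1 = 3 stereoisomers in total.

3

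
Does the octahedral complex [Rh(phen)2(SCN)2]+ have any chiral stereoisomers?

An octahedron has six vertices in three trans pairs; every non-trans pair is cis.
Each phen is bidentate and must span two cis positions.
The distinct arrangements are (2 in all): SCN trans; SCN cis (chiral).
One of these lacks any improper symmetry element and so occurs as an enantiomeric pair, giving 2 + 1 = 3 stereoisomers in total.

yes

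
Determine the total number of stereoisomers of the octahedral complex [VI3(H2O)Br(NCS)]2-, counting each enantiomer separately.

The six octahedral sites form three mutually perpendicular trans pairs.
Systematic placement gives 4 geometric isomers: I mer (3 arrangements); I fac (chiral).
One of these lacks any improper symmetry element and so occurs as an enantiomeric pair, giving 4 + 1 = 5 stereoisomers in total.

5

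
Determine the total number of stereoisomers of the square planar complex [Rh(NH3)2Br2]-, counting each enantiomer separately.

Working through the distinct placements yields 2 geometric isomers: NH3 cis; NH3 trans.
Each arrangement has an internal mirror plane or centre of symmetry, so none is chiral.

2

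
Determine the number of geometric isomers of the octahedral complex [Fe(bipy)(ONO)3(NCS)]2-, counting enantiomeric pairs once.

An octahedron has six vertices in three trans pairs; every non-trans pair is cis.
Each bipy is bidentate and must span two cis positions.
There are 2 geometric isomers: ONO fac; ONO mer.

2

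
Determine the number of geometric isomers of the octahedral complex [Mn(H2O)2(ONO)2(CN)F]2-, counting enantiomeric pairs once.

6

An octahedron has six vertices in three trans pairs; every non-trans pair is cis.
Systematic placement gives 6 geometric isomers: H2O trans, ONO trans; H2O cis, ONO cis (3 arrangements, 2 chiral); H2O cis, ONO trans; H2O trans, ONO cis.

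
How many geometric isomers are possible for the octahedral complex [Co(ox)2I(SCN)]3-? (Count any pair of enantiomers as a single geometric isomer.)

In an octahedral complex each vertex has one trans partner and four cis neighbours.
Each ox is bidentate and must span two cis positions.
Working through the distinct placements yields 2 geometric isomers: I and SCN mutually trans; I and SCN mutually cis (chiral).

2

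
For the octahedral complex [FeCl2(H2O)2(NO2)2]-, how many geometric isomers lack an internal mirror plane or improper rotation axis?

The six octahedral sites form three mutually perpendicular trans pairs.
The distinct arrangements are (5 in all): Cl trans, H2O trans, NO2 trans; Cl trans, H2O cis, NO2 cis; Cl cis, H2O cis, NO2 trans; Cl cis, H2O cis, NO2 cis (chiral); Cl cis, H2O trans, NO2 cis.
One of these lacks any improper symmetry element and so occurs as an enantiomeric pair, giving 5 + 1 = 6 stereoisomers in total.

1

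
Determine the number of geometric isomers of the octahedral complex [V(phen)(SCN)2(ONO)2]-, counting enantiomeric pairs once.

The six octahedral sites form three mutually perpendicular trans pairs.
Each phen is bidentate and must span two cis positions.
There are 3 geometric isomers: SCN cis, ONO trans; SCN cis, ONO cis (chiral); SCN trans, ONO cis.

3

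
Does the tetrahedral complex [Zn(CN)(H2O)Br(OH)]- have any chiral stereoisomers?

All four vertices of a tetrahedron are equivalent and mutually adjacent, so cis/trans isomerism cannot arise.
Only one geometric arrangement is possible; it has no improper symmetry element, so it exists as a pair of enantiomers (2 stereoisomers).

yes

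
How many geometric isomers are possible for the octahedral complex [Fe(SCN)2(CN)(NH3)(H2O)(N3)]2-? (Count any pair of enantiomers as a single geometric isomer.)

An octahedron has six vertices in three trans pairs; every non-trans pair is cis.
Placing the ligands in turn and identifying arrangements related by rotation or reflection leaves 9 distinct geometric isomers.

9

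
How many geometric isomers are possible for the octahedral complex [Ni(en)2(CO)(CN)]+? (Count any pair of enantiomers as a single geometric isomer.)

In an octahedral complex each vertex has one trans partner and four cis neighbours.
Each en is bidentate and must span two cis positions.
There are 2 geometric isomers: CO and CN mutually trans; CO and CN mutually cis (chiral).

2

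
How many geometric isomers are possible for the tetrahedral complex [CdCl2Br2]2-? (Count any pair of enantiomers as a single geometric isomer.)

In a tetrahedral complex all four positions are equivalent and every pair of ligands is adjacent — there is no cis/trans distinction.
Only one geometric arrangement is possible.

1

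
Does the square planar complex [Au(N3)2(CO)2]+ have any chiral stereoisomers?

A square has two trans pairs of vertices; adjacent vertices are cis.
The distinct arrangements are (2 in all): N3 cis; N3 trans.
Each arrangement has an internal mirror plane or centre of symmetry, so none is chiral.

no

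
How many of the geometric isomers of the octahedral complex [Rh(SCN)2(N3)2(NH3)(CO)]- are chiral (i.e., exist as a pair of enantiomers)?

2

In an octahedral complex each vertex has one trans partner and four cis neighbours.
There are 6 geometric isomers: SCN trans, N3 cis; SCN cis, N3 cis (3 arrangements, 2 chiral); SCN trans, N3 trans; SCN cis, N3 trans.
Of these, 2 lack any improper symmetry element and so occur as enantiomeric pairs, giving 6 + 2 = 8 stereoisomers in total.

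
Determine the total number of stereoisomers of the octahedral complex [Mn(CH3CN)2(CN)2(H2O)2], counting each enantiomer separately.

The six octahedral sites form three mutually perpendicular trans pairs.
Working through the distinct placements yields 5 geometric isomers: CH3CN trans, CN trans, H2O trans; CH3CN trans, CN cis, H2O cis; CH3CN cis, CN cis, H2O trans; CH3CN cis, CN cis, H2O cis (chiral); CH3CN cis, CN trans, H2O cis.
One of these lacks any improper symmetry element and so occurs as an enantiomeric pair, giving 5 + 1 = 6 stereoisomers in total.

6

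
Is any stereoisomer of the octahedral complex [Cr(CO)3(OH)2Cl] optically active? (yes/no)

no

The six octahedral sites form three mutually perpendicular trans pairs.
Working through the distinct placements yields 3 geometric isomers: CO mer, OH trans; CO mer, OH cis; CO fac, OH cis.
Each arrangement has an internal mirror plane or centre of symmetry, so none is chiral.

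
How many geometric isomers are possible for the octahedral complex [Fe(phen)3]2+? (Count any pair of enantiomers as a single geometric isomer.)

1

Each phen is bidentate and must span two cis positions.
Only one geometric arrangement is possible; it has no improper symmetry element, so it exists as a pair of enantiomers (2 stereoisomers).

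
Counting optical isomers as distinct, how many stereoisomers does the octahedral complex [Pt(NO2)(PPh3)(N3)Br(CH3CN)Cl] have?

In an octahedral complex each vertex has one trans partner and four cis neighbours.
Exhaustive case analysis gives 15 geometric isomers.
Of these, 15 lack any improper symmetry element and so occur as enantiomeric pairs, giving 15 + 15 = 30 stereoisomers in total.

30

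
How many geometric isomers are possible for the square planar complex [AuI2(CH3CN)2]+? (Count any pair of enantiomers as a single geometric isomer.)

2

A square has two trans pairs of vertices; adjacent vertices are cis.
Systematic placement gives 2 geometric isomers: I cis; I trans.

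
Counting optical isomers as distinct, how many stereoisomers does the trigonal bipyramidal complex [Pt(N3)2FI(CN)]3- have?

In a trigonal bipyramid the two axial positions differ from the three equatorial ones.
Placing the ligands in turn and identifying arrangements related by rotation or reflection leaves 7 distinct geometric isomers.
Of these, 3 lack any improper symmetry element and so occur as enantiomeric pairs, giving 7 + 3 = 10 stereoisomers in total.

10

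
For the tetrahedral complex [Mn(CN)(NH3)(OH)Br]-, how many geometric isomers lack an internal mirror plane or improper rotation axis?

1

In a tetrahedral complex all four positions are equivalent and every pair of ligands is adjacent — there is no cis/trans distinction.
Only one geometric arrangement is possible; it has no improper symmetry element, so it exists as a pair of enantiomers (2 stereoisomers).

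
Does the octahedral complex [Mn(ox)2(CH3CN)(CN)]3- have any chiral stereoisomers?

An octahedron has six vertices in three trans pairs; every non-trans pair is cis.
Each ox is bidentate and must span two cis positions.
Working through the distinct placements yields 2 geometric isomers: CH3CN and CN mutually trans; CH3CN and CN mutually cis (chiral).
One of these lacks any improper symmetry element and so occurs as an enantiomeric pair, giving 2 + 1 = 3 stereoisomers in total.

yes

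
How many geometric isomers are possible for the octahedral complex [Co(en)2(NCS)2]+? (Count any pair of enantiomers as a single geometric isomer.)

2

In an octahedral complex each vertex has one trans partner and four cis neighbours.
Each en is bidentate and must span two cis positions.
Working through the distinct placements yields 2 geometric isomers: NCS trans; NCS cis (chiral).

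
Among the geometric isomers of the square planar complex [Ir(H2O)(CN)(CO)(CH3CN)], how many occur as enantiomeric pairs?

A square has two trans pairs of vertices; adjacent vertices are cis.
There are 3 geometric isomers: (CH3CN/CO trans, CN/H2O trans); (CH3CN/H2O trans, CN/CO trans); (CH3CN/CN trans, CO/H2O trans).
Each arrangement has an internal mirror plane or centre of symmetry, so none is chiral.

0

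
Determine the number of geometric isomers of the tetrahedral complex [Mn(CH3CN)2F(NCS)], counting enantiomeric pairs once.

1

In a tetrahedral complex all four positions are equivalent and every pair of ligands is adjacent — there is no cis/trans distinction.
Only one geometric arrangement is possible.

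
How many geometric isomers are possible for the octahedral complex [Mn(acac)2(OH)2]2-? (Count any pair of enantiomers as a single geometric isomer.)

In an octahedral complex each vertex has one trans partner and four cis neighbours.
Each acac is bidentate and must span two cis positions.
Working through the distinct placements yields 2 geometric isomers: OH trans; OH cis (chiral).

2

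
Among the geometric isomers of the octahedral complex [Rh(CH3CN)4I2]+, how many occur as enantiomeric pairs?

An octahedron has six vertices in three trans pairs; every non-trans pair is cis.
The distinct arrangements are (2 in all): I trans; I cis.
Each arrangement has an internal mirror plane or centre of symmetry, so none is chiral.

0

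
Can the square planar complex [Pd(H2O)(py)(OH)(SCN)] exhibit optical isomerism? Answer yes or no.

no

A square has two trans pairs of vertices; adjacent vertices are cis.
Working through the distinct placements yields 3 geometric isomers: (H2O/SCN trans, OH/py trans); (H2O/py trans, OH/SCN trans); (H2O/OH trans, SCN/py trans).
Each arrangement has an internal mirror plane or centre of symmetry, so none is chiral.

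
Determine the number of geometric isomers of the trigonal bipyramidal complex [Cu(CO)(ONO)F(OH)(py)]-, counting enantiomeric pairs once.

Placing the ligands in turn and identifying arrangements related by rotation or reflection leaves 10 distinct geometric isomers.

10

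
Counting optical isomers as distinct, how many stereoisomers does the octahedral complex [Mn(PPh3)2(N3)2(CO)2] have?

6

The six octahedral sites form three mutually perpendicular trans pairs.
There are 5 geometric isomers: PPh3 trans, N3 trans, CO trans; PPh3 cis, N3 cis, CO trans; PPh3 trans, N3 cis, CO cis; PPh3 cis, N3 cis, CO cis (chiral); PPh3 cis, N3 trans, CO cis.
One of these lacks any improper symmetry element and so occurs as an enantiomeric pair, giving 5 + 1 = 6 stereoisomers in total.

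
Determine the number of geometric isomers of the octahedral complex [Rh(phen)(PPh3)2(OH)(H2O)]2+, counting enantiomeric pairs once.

In an octahedral complex each vertex has one trans partner and four cis neighbours.
Each phen is bidentate and must span two cis positions.
Systematic placement gives 4 geometric isomers: PPh3 cis (3 arrangements, 2 chiral); PPh3 trans.

4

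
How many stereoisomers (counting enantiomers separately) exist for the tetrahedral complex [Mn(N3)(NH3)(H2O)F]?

2

In a tetrahedral complex all four positions are equivalent and every pair of ligands is adjacent — there is no cis/trans distinction.
Only one geometric arrangement is possible; it has no improper symmetry element, so it exists as a pair of enantiomers (2 stereoisomers).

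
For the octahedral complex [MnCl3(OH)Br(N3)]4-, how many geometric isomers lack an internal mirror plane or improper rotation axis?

The six octahedral sites form three mutually perpendicular trans pairs.
There are 4 geometric isomers: Cl mer (3 arrangements); Cl fac (chiral).
One of these lacks any improper symmetry element and so occurs as an enantiomeric pair, giving 4 + 1 = 5 stereoisomers in total.

1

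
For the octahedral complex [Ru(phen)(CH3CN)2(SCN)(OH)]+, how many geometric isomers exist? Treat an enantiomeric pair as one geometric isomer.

4

An octahedron has six vertices in three trans pairs; every non-trans pair is cis.
Each phen is bidentate and must span two cis positions.
The distinct arrangements are (4 in all): CH3CN trans; CH3CN cis (3 arrangements, 2 chiral).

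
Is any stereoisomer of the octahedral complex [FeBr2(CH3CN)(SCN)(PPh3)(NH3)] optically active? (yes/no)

yes

Placing the ligands in turn and identifying arrangements related by rotation or reflection leaves 9 distinct geometric isomers.
Of these, 6 lack any improper symmetry element and so occur as enantiomeric pairs, giving 9 + 6 = 15 stereoisomers in total.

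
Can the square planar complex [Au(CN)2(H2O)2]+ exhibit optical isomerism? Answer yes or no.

There are 2 geometric isomers: CN cis; CN trans.
Each arrangement has an internal mirror plane or centre of symmetry, so none is chiral.

no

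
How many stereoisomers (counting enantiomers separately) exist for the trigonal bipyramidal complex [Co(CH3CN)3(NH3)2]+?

3

A trigonal bipyramid has two axial and three equatorial sites, which are chemically inequivalent.
Working through the distinct placements yields 3 geometric isomers: NH3 both equatorial; NH3 one axial, one equatorial; NH3 both axial.
Each arrangement has an internal mirror plane or centre of symmetry, so none is chiral.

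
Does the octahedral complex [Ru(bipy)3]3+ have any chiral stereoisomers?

yes

The six octahedral sites form three mutually perpendicular trans pairs.
Each bipy is bidentate and must span two cis positions.
Only one geometric arrangement is possible; it has no improper symmetry element, so it exists as a pair of enantiomers (2 stereoisomers).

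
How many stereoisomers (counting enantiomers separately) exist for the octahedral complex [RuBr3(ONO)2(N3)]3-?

There are 3 geometric isomers: Br mer, ONO trans; Br mer, ONO cis; Br fac, ONO cis.
Each arrangement has an internal mirror plane or centre of symmetry, so none is chiral.

3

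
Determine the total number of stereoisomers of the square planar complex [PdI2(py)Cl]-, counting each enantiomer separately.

The distinct arrangements are (2 in all): I cis; I trans.
Each arrangement has an internal mirror plane or centre of symmetry, so none is chiral.

2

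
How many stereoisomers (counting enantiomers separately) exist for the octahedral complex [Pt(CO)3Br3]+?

The distinct arrangements are (2 in all): CO mer; CO fac.
Each arrangement has an internal mirror plane or centre of symmetry, so none is chiral.

2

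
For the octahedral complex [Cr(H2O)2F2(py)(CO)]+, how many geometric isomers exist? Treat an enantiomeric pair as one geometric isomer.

6

The six octahedral sites form three mutually perpendicular trans pairs.
Systematic placement gives 6 geometric isomers: H2O cis, F cis (3 arrangements, 2 chiral); H2O trans, F cis; H2O cis, F trans; H2O trans, F trans.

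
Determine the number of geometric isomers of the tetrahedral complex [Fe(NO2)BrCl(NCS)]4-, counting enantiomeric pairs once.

1

All four vertices of a tetrahedron are equivalent and mutually adjacent, so cis/trans isomerism cannot arise.
Only one geometric arrangement is possible; it has no improper symmetry element, so it exists as a pair of enantiomers (2 stereoisomers).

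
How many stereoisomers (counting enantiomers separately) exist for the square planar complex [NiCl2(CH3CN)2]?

2

Systematic placement gives 2 geometric isomers: Cl cis; Cl trans.
Each arrangement has an internal mirror plane or centre of symmetry, so none is chiral.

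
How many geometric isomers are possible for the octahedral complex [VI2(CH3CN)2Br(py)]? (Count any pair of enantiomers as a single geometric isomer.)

An octahedron has six vertices in three trans pairs; every non-trans pair is cis.
Working through the distinct placements yields 6 geometric isomers: I cis, CH3CN cis (3 arrangements, 2 chiral); I trans, CH3CN cis; I cis, CH3CN trans; I trans, CH3CN trans.

6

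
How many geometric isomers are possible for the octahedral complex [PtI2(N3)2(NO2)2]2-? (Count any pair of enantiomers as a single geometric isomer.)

In an octahedral complex each vertex has one trans partner and four cis neighbours.
Working through the distinct placements yields 5 geometric isomers: I trans, N3 trans, NO2 trans; I trans, N3 cis, NO2 cis; I cis, N3 cis, NO2 trans; I cis, N3 cis, NO2 cis (chiral); I cis, N3 trans, NO2 cis.

5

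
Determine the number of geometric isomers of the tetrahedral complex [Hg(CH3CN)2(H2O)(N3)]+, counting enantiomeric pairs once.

All four vertices of a tetrahedron are equivalent and mutually adjacent, so cis/trans isomerism cannot arise.
Only one geometric arrangement is possible.

1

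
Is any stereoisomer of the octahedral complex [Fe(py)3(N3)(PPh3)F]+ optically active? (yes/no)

yes

There are 4 geometric isomers: py mer (3 arrangements); py fac (chiral).
One of these lacks any improper symmetry element and so occurs as an enantiomeric pair, giving 4 + 1 = 5 stereoisomers in total.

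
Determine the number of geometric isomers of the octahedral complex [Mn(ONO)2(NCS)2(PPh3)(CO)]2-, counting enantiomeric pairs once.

6

There are 6 geometric isomers: ONO cis, NCS cis (3 arrangements, 2 chiral); ONO trans, NCS cis; ONO cis, NCS trans; ONO trans, NCS trans.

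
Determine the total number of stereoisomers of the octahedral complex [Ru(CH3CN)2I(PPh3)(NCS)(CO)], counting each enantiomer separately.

The six octahedral sites form three mutually perpendicular trans pairs.
Placing the ligands in turn and identifying arrangements related by rotation or reflection leaves 9 distinct geometric isomers.
Of these, 6 lack any improper symmetry element and so occur as enantiomeric pairs, giving 9 + 6 = 15 stereoisomers in total.

15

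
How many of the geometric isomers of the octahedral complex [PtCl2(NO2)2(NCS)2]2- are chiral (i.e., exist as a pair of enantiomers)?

1

The six octahedral sites form three mutually perpendicular trans pairs.
The distinct arrangements are (5 in all): Cl trans, NO2 trans, NCS trans; Cl trans, NO2 cis, NCS cis; Cl cis, NO2 trans, NCS cis; Cl cis, NO2 cis, NCS cis (chiral); Cl cis, NO2 cis, NCS trans.
One of these lacks any improper symmetry element and so occurs as an enantiomeric pair, giving 5 + 1 = 6 stereoisomers in total.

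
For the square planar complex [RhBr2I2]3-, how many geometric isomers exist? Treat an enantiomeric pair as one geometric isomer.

2

A square has two trans pairs of vertices; adjacent vertices are cis.
The distinct arrangements are (2 in all): Br cis; Br trans.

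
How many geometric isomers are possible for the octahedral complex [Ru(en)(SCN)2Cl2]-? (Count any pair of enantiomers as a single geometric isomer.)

Each en is bidentate and must span two cis positions.
Working through the distinct placements yields 3 geometric isomers: SCN cis, Cl trans; SCN cis, Cl cis (chiral); SCN trans, Cl cis.

3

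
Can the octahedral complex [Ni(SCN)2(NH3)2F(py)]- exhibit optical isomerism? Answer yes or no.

yes

The distinct arrangements are (6 in all): SCN cis, NH3 cis (3 arrangements, 2 chiral); SCN trans, NH3 cis; SCN cis, NH3 trans; SCN trans, NH3 trans.
Of these, 2 lack any improper symmetry element and so occur as enantiomeric pairs, giving 6 + 2 = 8 stereoisomers in total.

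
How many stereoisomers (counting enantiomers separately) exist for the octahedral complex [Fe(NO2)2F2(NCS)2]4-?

6

The six octahedral sites form three mutually perpendicular trans pairs.
Systematic placement gives 5 geometric isomers: NO2 trans, F trans, NCS trans; NO2 cis, F trans, NCS cis; NO2 trans, F cis, NCS cis; NO2 cis, F cis, NCS cis (chiral); NO2 cis, F cis, NCS trans.
One of these lacks any improper symmetry element and so occurs as an enantiomeric pair, giving 5 + 1 = 6 stereoisomers in total.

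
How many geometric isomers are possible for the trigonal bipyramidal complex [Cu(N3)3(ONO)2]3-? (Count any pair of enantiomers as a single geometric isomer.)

In a trigonal bipyramid the two axial positions differ from the three equatorial ones.
Systematic placement gives 3 geometric isomers: ONO both equatorial; ONO one axial, one equatorial; ONO both axial.

3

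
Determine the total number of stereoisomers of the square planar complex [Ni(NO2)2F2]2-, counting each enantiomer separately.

In a square planar complex each vertex has one trans partner and two cis neighbours.
There are 2 geometric isomers: NO2 cis; NO2 trans.
Each arrangement has an internal mirror plane or centre of symmetry, so none is chiral.

2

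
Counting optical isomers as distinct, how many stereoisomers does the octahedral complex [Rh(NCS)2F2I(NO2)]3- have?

8

In an octahedral complex each vertex has one trans partner and four cis neighbours.
Working through the distinct placements yields 6 geometric isomers: NCS cis, F trans; NCS trans, F trans; NCS cis, F cis (3 arrangements, 2 chiral); NCS trans, F cis.
Of these, 2 lack any improper symmetry element and so occur as enantiomeric pairs, giving 6 + 2 = 8 stereoisomers in total.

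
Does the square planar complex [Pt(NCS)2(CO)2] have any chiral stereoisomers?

no

In a square planar complex each vertex has one trans partner and two cis neighbours.
The distinct arrangements are (2 in all): NCS cis; NCS trans.
Each arrangement has an internal mirror plane or centre of symmetry, so none is chiral.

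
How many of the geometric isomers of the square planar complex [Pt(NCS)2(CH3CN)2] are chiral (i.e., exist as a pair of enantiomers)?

0

The distinct arrangements are (2 in all): NCS cis; NCS trans.
Each arrangement has an internal mirror plane or centre of symmetry, so none is chiral.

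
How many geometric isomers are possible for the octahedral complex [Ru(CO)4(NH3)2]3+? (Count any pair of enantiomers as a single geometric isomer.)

The six octahedral sites form three mutually perpendicular trans pairs.
There are 2 geometric isomers: NH3 trans; NH3 cis.

2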